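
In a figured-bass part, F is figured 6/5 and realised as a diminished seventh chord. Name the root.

D

The figures 6/5 mean the third of the chord is in the bass. If F is the third of a diminished seventh chord, the root is D (chord tones D–F–Ab–Cb).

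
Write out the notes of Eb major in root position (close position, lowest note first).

Spelling Eb major: Eb–G–Bb. In root position the root is bass, giving Eb, G, Bb from the bottom.

Eb, G, Bb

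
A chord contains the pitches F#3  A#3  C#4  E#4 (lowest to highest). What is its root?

F#

The distinct letter names are F#, A#, C#, E#. Arranged as a stack of thirds they read F#–A#–C#–E#, so F# is the root (an F# major seventh chord).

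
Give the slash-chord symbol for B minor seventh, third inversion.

Third inversion of B minor seventh has the seventh (A) in the bass. As a slash chord: Bm7/A.

Bm7/A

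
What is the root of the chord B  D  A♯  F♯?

B

Reordering B, D, A#, F# into stacked thirds gives B–D–F#–A#; the bottom of that stack, B, is the root.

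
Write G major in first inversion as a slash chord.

G/B

First inversion of G major has the third (B) in the bass. As a slash chord: G/B.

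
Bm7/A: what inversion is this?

Bm7/A means B minor seventh with A in the bass. A is the seventh of B minor seventh (B–D–F#–A), so this is third inversion.

third inversion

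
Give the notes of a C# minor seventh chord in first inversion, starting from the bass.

E, G#, B, C#

C# minor seventh is C#–E–G#–B. First inversion puts the third (E) in the bass, with the remaining tones above: E, G#, B, C#.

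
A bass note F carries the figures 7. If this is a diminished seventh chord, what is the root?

The figures 7 mean the root of the chord is in the bass. If F is the root of a diminished seventh chord, the root is F (chord tones F–Ab–Cb–Ebb).

F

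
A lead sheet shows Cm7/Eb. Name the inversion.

first inversion

Cm7/Eb means C minor seventh with Eb in the bass. Eb is the third of C minor seventh (C–Eb–G–Bb), so this is first inversion.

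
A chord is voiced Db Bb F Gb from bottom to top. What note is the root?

Gb

Db, Bb, F, Gb are the tones of a Gb major seventh chord (Gb–Bb–Db–F), making Gb the root.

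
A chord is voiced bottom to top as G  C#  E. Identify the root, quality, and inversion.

C# diminished, second inversion

The pitch classes G, C#, E arrange in thirds as C#–E–G: a C# diminished triad.
G is the fifth of C# diminished; fifth in the bass means second inversion (figured bass 6/4).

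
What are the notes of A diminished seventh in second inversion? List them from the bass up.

A diminished seventh is A–C–Eb–Gb. Second inversion puts the fifth (Eb) in the bass, with the remaining tones above: Eb, Gb, A, C.

Eb, Gb, A, C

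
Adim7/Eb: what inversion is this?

Adim7/Eb means A diminished seventh with Eb in the bass. Eb is the fifth of A diminished seventh (A–C–Eb–Gb), so this is second inversion.

second inversion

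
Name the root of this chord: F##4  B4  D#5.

Reordering F##, B, D# into stacked thirds gives B–D#–F##; the bottom of that stack, B, is the root.

B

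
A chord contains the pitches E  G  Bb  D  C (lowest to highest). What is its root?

The distinct letter names are E, G, Bb, D, C. Arranged as a stack of thirds they read C–E–G–Bb–D, so C is the root (a C dominant ninth chord).

C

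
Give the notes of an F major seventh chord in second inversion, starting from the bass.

C, E, F, A

Spelling F major seventh: F–A–C–E. In second inversion the fifth is bass, giving C, E, F, A from the bottom.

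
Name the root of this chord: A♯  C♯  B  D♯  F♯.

The distinct letter names are A#, C#, B, D#, F#. Arranged as a stack of thirds they read B–D#–F#–A#–C#, so B is the root (a B major ninth chord).

B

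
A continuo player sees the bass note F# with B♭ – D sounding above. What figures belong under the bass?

The notes F#, Bb, D stack in thirds as Bb–D–F# — a Bb augmented triad. The bass F# is the fifth, so this is second inversion: figured 6/4.

6/4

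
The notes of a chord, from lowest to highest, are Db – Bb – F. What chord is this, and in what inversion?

Reducing to letter names: Db, Bb, F. These stack in thirds as Bb–Db–F — a Bb minor triad.
The lowest note is Db, the third of the chord, so this is first inversion (figured bass 6).

Bb minor, first inversion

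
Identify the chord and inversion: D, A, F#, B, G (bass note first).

The distinct note names are D, A, F#, B, G. Stacked in thirds they read G–B–D–F#–A, which is a major ninth chord on G.
The lowest note is D, the fifth of the chord, so this is second inversion.

G major ninth, second inversion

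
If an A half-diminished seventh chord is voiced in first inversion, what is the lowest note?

In first inversion the third is lowest. For A half-diminished seventh (A–C–Eb–G) that is C.

C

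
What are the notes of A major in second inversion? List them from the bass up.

E, A, C#

A major is A–C#–E. Second inversion puts the fifth (E) in the bass, with the remaining tones above: E, A, C#.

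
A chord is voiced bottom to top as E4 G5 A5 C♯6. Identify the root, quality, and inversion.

A dominant seventh, second inversion

Reducing to letter names: E, G, A, C#. These stack in thirds as A–C#–E–G — an A dominant seventh chord.
E is the fifth of A dominant seventh; fifth in the bass means second inversion (figured bass 4/3).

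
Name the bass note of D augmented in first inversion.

D augmented is D–F#–A#. First inversion places the third in the bass: F#.

F#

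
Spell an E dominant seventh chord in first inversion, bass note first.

G#, B, D, E

Spelling E dominant seventh: E–G#–B–D. In first inversion the third is bass, giving G#, B, D, E from the bottom.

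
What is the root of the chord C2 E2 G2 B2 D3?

The distinct letter names are C, E, G, B, D. Arranged as a stack of thirds they read C–E–G–B–D, so C is the root (a C major ninth chord).

C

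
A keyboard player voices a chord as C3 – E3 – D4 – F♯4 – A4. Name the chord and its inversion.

The pitch classes C, E, D, F#, A arrange in thirds as D–F#–A–C–E: a D dominant ninth chord.
With the seventh (C) in the bass, the chord is in third inversion.

D dominant ninth, third inversion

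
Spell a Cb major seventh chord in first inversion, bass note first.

Eb, Gb, Bb, Cb

Cb major seventh is Cb–Eb–Gb–Bb. First inversion puts the third (Eb) in the bass, with the remaining tones above: Eb, Gb, Bb, Cb.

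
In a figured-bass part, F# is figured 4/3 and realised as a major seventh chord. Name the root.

The figures 4/3 mean the fifth of the chord is in the bass. If F# is the fifth of a major seventh chord, the root is B (chord tones B–D#–F#–A#).

B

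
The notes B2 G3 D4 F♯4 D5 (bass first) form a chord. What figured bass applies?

The notes B, G, D, F# stack in thirds as G–B–D–F# — a G major seventh chord. The bass B is the third, so this is first inversion: figured 6/5.

6/5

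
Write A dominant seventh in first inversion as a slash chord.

First inversion of A dominant seventh has the third (C#) in the bass. As a slash chord: A7/C#.

A7/C#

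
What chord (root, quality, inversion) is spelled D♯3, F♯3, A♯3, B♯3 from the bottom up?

The pitch classes D#, F#, A#, B# arrange in thirds as B#–D#–F#–A#: a B# half-diminished seventh chord.
D# is the third of B# half-diminished seventh; third in the bass means first inversion (figured bass 6/5).

B# half-diminished seventh, first inversion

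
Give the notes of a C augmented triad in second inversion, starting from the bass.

Spelling C augmented: C–E–G#. In second inversion the fifth is bass, giving G#, C, E from the bottom.

G#, C, E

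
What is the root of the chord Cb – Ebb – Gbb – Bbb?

Cb

Reordering Cb, Ebb, Gbb, Bbb into stacked thirds gives Cb–Ebb–Gbb–Bbb; the bottom of that stack, Cb, is the root.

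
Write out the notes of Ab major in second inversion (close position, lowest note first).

Eb, Ab, C

Spelling Ab major: Ab–C–Eb. In second inversion the fifth is bass, giving Eb, Ab, C from the bottom.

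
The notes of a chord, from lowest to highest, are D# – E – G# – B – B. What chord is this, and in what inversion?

E major seventh, third inversion

Reducing to letter names: D#, E, G#, B. These stack in thirds as E–G#–B–D# — an E major seventh chord.
With the seventh (D#) in the bass, the chord is in third inversion (figured bass 4/2).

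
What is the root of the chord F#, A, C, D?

D

The distinct letter names are F#, A, C, D. Arranged as a stack of thirds they read D–F#–A–C, so D is the root (a D dominant seventh chord).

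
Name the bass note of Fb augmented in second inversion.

Fb augmented is Fb–Ab–C. Second inversion places the fifth in the bass: C.

C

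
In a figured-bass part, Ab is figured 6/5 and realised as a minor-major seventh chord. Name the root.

F

The figures 6/5 mean the third of the chord is in the bass. If Ab is the third of a minor-major seventh chord, the root is F (chord tones F–Ab–C–E).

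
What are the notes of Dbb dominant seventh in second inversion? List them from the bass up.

Abb, Cbb, Dbb, Fb

Spelling Dbb dominant seventh: Dbb–Fb–Abb–Cbb. In second inversion the fifth is bass, giving Abb, Cbb, Dbb, Fb from the bottom.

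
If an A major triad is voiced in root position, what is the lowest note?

A major is A–C#–E. Root position places the root in the bass: A.

A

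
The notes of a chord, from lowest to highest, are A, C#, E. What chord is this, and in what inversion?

A major, root position

The distinct note names are A, C#, E. Stacked in thirds they read A–C#–E, which is a major triad on A.
With the root (A) in the bass, the chord is in root position (figured bass 5/3).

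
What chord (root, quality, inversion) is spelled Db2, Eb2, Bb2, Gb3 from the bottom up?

Eb minor seventh, third inversion

The distinct note names are Db, Eb, Bb, Gb. Stacked in thirds they read Eb–Gb–Bb–Db, which is a minor seventh chord on Eb.
With the seventh (Db) in the bass, the chord is in third inversion (figured bass 4/2).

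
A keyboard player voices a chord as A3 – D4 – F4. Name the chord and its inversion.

D minor, second inversion

The distinct note names are A, D, F. Stacked in thirds they read D–F–A, which is a minor triad on D.
The lowest note is A, the fifth of the chord, so this is second inversion (figured bass 6/4).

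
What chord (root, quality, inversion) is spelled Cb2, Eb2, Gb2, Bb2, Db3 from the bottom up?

The pitch classes Cb, Eb, Gb, Bb, Db arrange in thirds as Cb–Eb–Gb–Bb–Db: a Cb major ninth chord.
The lowest note is Cb, the root of the chord, so this is root position.

Cb major ninth, root position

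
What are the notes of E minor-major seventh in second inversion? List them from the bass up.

B, D#, E, G

E minor-major seventh is E–G–B–D#. Second inversion puts the fifth (B) in the bass, with the remaining tones above: B, D#, E, G.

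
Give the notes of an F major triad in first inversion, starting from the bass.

A, C, F

Spelling F major: F–A–C. In first inversion the third is bass, giving A, C, F from the bottom.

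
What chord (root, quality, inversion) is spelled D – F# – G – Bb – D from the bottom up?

G minor-major seventh, second inversion

The pitch classes D, F#, G, Bb arrange in thirds as G–Bb–D–F#: a G minor-major seventh chord.
D is the fifth of G minor-major seventh; fifth in the bass means second inversion (figured bass 4/3).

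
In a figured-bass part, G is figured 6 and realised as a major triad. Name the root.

Eb

The figures 6 mean the third of the chord is in the bass. If G is the third of a major triad, the root is Eb (chord tones Eb–G–Bb).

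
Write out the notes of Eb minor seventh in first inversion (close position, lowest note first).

Spelling Eb minor seventh: Eb–Gb–Bb–Db. In first inversion the third is bass, giving Gb, Bb, Db, Eb from the bottom.

Gb, Bb, Db, Eb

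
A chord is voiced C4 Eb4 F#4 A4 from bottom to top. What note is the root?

Reordering C, Eb, F#, A into stacked thirds gives F#–A–C–Eb; the bottom of that stack, F#, is the root.

F#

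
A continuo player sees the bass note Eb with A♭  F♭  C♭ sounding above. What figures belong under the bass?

4/2

The notes Eb, Ab, Fb, Cb stack in thirds as Fb–Ab–Cb–Eb — an Fb major seventh chord. The bass Eb is the seventh, so this is third inversion: figured 4/2.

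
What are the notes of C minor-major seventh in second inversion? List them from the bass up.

G, B, C, Eb

Spelling C minor-major seventh: C–Eb–G–B. In second inversion the fifth is bass, giving G, B, C, Eb from the bottom.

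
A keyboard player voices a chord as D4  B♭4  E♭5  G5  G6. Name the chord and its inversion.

The distinct note names are D, Bb, Eb, G. Stacked in thirds they read Eb–G–Bb–D, which is a major seventh chord on Eb.
The lowest note is D, the seventh of the chord, so this is third inversion (figured bass 4/2).

Eb major seventh, third inversion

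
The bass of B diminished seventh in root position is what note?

B

The root of B diminished seventh (B–D–F–Ab) is B; that is the bass in root position.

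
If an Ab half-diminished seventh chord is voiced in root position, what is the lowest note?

Ab half-diminished seventh is Ab–Cb–Ebb–Gb. Root position places the root in the bass: Ab.

Ab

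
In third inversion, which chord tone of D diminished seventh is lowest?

D diminished seventh is D–F–Ab–Cb. Third inversion places the seventh in the bass: Cb.

Cb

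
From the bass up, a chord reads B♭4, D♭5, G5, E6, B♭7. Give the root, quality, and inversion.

E diminished seventh, second inversion

Reducing to letter names: Bb, Db, G, E. These stack in thirds as E–G–Bb–Db — an E diminished seventh chord.
Bb is the fifth of E diminished seventh; fifth in the bass means second inversion (figured bass 4/3).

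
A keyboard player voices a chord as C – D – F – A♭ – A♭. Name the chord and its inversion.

D half-diminished seventh, third inversion

The pitch classes C, D, F, Ab arrange in thirds as D–F–Ab–C: a D half-diminished seventh chord.
The lowest note is C, the seventh of the chord, so this is third inversion (figured bass 4/2).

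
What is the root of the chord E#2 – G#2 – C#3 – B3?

The distinct letter names are E#, G#, C#, B. Arranged as a stack of thirds they read C#–E#–G#–B, so C# is the root (a C# dominant seventh chord).

C#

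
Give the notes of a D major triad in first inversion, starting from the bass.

F#, A, D

D major is D–F#–A. First inversion puts the third (F#) in the bass, with the remaining tones above: F#, A, D.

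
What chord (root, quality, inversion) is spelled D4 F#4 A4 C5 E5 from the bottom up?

The pitch classes D, F#, A, C, E arrange in thirds as D–F#–A–C–E: a D dominant ninth chord.
D is the root of D dominant ninth; root in the bass means root position.

D dominant ninth, root position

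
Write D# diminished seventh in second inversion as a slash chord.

Second inversion of D# diminished seventh has the fifth (A) in the bass. As a slash chord: D#dim7/A.

D#dim7/A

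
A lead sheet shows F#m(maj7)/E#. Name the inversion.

F#m(maj7)/E# means F# minor-major seventh with E# in the bass. E# is the seventh of F# minor-major seventh (F#–A–C#–E#), so this is third inversion.

third inversion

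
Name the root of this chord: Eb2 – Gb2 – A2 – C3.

A

The distinct letter names are Eb, Gb, A, C. Arranged as a stack of thirds they read A–C–Eb–Gb, so A is the root (an A diminished seventh chord).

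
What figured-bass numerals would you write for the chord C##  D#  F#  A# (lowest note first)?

The notes C##, D#, F#, A# stack in thirds as D#–F#–A#–C## — a D# minor-major seventh chord. The bass C## is the seventh, so this is third inversion: figured 4/2.

4/2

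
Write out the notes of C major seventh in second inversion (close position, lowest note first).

G, B, C, E

C major seventh is C–E–G–B. Second inversion puts the fifth (G) in the bass, with the remaining tones above: G, B, C, E.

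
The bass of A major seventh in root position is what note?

A

The root of A major seventh (A–C#–E–G#) is A; that is the bass in root position.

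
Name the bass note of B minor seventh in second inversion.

F#

The fifth of B minor seventh (B–D–F#–A) is F#; that is the bass in second inversion.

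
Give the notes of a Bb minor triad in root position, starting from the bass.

Bb, Db, F

Spelling Bb minor: Bb–Db–F. In root position the root is bass, giving Bb, Db, F from the bottom.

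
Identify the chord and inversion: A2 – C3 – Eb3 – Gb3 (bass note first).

A diminished seventh, root position

Reducing to letter names: A, C, Eb, Gb. These stack in thirds as A–C–Eb–Gb — an A diminished seventh chord.
With the root (A) in the bass, the chord is in root position (figured bass 7).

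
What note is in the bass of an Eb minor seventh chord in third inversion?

The seventh of Eb minor seventh (Eb–Gb–Bb–Db) is Db; that is the bass in third inversion.

Db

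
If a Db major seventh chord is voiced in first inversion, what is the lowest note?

In first inversion the third is lowest. For Db major seventh (Db–F–Ab–C) that is F.

F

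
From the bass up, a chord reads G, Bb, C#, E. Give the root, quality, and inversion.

C# diminished seventh, second inversion

The pitch classes G, Bb, C#, E arrange in thirds as C#–E–G–Bb: a C# diminished seventh chord.
The lowest note is G, the fifth of the chord, so this is second inversion (figured bass 4/3).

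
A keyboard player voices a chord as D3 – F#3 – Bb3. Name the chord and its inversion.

Bb augmented, first inversion

Reducing to letter names: D, F#, Bb. These stack in thirds as Bb–D–F# — a Bb augmented triad.
D is the third of Bb augmented; third in the bass means first inversion (figured bass 6).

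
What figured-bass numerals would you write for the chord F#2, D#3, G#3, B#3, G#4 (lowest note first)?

4/2

The notes F#, D#, G#, B# stack in thirds as G#–B#–D#–F# — a G# dominant seventh chord. The bass F# is the seventh, so this is third inversion: figured 4/2.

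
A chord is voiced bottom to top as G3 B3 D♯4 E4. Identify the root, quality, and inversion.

Reducing to letter names: G, B, D#, E. These stack in thirds as E–G–B–D# — an E minor-major seventh chord.
G is the third of E minor-major seventh; third in the bass means first inversion (figured bass 6/5).

E minor-major seventh, first inversion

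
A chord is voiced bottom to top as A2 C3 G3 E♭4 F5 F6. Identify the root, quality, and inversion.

F dominant ninth, first inversion

Reducing to letter names: A, C, G, Eb, F. These stack in thirds as F–A–C–Eb–G — an F dominant ninth chord.
A is the third of F dominant ninth; third in the bass means first inversion.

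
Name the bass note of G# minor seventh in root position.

G#

G# minor seventh is G#–B–D#–F#. Root position places the root in the bass: G#.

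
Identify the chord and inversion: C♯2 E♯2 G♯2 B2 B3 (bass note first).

The distinct note names are C#, E#, G#, B. Stacked in thirds they read C#–E#–G#–B, which is a dominant seventh chord on C#.
C# is the root of C# dominant seventh; root in the bass means root position (figured bass 7).

C# dominant seventh, root position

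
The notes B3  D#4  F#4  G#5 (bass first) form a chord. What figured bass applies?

6/5

The notes B, D#, F#, G# stack in thirds as G#–B–D#–F# — a G# minor seventh chord. The bass B is the third, so this is first inversion: figured 6/5.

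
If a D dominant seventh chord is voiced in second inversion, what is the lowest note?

In second inversion the fifth is lowest. For D dominant seventh (D–F#–A–C) that is A.

A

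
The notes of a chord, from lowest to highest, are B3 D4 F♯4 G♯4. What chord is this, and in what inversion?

G# half-diminished seventh, first inversion

The pitch classes B, D, F#, G# arrange in thirds as G#–B–D–F#: a G# half-diminished seventh chord.
B is the third of G# half-diminished seventh; third in the bass means first inversion (figured bass 6/5).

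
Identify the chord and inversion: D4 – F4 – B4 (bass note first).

B diminished, first inversion

Reducing to letter names: D, F, B. These stack in thirds as B–D–F — a B diminished triad.
The lowest note is D, the third of the chord, so this is first inversion (figured bass 6).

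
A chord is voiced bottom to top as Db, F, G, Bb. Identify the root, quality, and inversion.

The pitch classes Db, F, G, Bb arrange in thirds as G–Bb–Db–F: a G half-diminished seventh chord.
Db is the fifth of G half-diminished seventh; fifth in the bass means second inversion (figured bass 4/3).

G half-diminished seventh, second inversion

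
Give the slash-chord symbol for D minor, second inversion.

Second inversion of D minor has the fifth (A) in the bass. As a slash chord: Dm/A.

Dm/A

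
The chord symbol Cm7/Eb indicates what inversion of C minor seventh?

first inversion

Cm7/Eb means C minor seventh with Eb in the bass. Eb is the third of C minor seventh (C–Eb–G–Bb), so this is first inversion.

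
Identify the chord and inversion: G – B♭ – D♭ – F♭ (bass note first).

The distinct note names are G, Bb, Db, Fb. Stacked in thirds they read G–Bb–Db–Fb, which is a diminished seventh chord on G.
The lowest note is G, the root of the chord, so this is root position (figured bass 7).

G diminished seventh, root position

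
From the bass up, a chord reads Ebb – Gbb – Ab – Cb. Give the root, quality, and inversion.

Ab diminished seventh, second inversion

Reducing to letter names: Ebb, Gbb, Ab, Cb. These stack in thirds as Ab–Cb–Ebb–Gbb — an Ab diminished seventh chord.
Ebb is the fifth of Ab diminished seventh; fifth in the bass means second inversion (figured bass 4/3).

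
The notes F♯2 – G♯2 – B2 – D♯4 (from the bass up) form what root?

G#

Reordering F#, G#, B, D# into stacked thirds gives G#–B–D#–F#; the bottom of that stack, G#, is the root.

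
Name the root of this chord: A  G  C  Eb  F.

A, G, C, Eb, F are the tones of an F dominant ninth chord (F–A–C–Eb–G), making F the root.

F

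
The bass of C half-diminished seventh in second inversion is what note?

In second inversion the fifth is lowest. For C half-diminished seventh (C–Eb–Gb–Bb) that is Gb.

Gb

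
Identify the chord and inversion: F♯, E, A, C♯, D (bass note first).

D major ninth, first inversion

Reducing to letter names: F#, E, A, C#, D. These stack in thirds as D–F#–A–C#–E — a D major ninth chord.
With the third (F#) in the bass, the chord is in first inversion.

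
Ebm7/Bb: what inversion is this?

Ebm7/Bb means Eb minor seventh with Bb in the bass. Bb is the fifth of Eb minor seventh (Eb–Gb–Bb–Db), so this is second inversion.

second inversion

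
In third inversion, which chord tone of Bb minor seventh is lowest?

Ab

In third inversion the seventh is lowest. For Bb minor seventh (Bb–Db–F–Ab) that is Ab.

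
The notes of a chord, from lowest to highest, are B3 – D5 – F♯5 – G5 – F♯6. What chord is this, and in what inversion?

Reducing to letter names: B, D, F#, G. These stack in thirds as G–B–D–F# — a G major seventh chord.
With the third (B) in the bass, the chord is in first inversion (figured bass 6/5).

G major seventh, first inversion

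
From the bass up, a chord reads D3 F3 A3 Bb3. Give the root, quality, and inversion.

The distinct note names are D, F, A, Bb. Stacked in thirds they read Bb–D–F–A, which is a major seventh chord on Bb.
The lowest note is D, the third of the chord, so this is first inversion (figured bass 6/5).

Bb major seventh, first inversion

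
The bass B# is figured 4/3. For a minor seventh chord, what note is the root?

E#

The figures 4/3 mean the fifth of the chord is in the bass. If B# is the fifth of a minor seventh chord, the root is E# (chord tones E#–G#–B#–D#).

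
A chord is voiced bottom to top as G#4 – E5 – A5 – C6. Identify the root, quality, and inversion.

The pitch classes G#, E, A, C arrange in thirds as A–C–E–G#: an A minor-major seventh chord.
The lowest note is G#, the seventh of the chord, so this is third inversion (figured bass 4/2).

A minor-major seventh, third inversion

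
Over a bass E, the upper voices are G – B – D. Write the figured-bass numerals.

7

The notes E, G, B, D stack in thirds as E–G–B–D — an E minor seventh chord. The bass E is the root, so this is root position: figured 7.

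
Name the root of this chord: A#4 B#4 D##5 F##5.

B#

A#, B#, D##, F## are the tones of a B# dominant seventh chord (B#–D##–F##–A#), making B# the root.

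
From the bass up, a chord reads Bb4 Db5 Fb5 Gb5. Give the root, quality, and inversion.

The distinct note names are Bb, Db, Fb, Gb. Stacked in thirds they read Gb–Bb–Db–Fb, which is a dominant seventh chord on Gb.
Bb is the third of Gb dominant seventh; third in the bass means first inversion (figured bass 6/5).

Gb dominant seventh, first inversion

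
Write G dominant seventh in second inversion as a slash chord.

G7/D

Second inversion of G dominant seventh has the fifth (D) in the bass. As a slash chord: G7/D.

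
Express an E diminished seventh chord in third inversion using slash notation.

Third inversion of E diminished seventh has the seventh (Db) in the bass. As a slash chord: Edim7/Db.

Edim7/Db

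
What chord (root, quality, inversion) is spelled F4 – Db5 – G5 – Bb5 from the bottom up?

Reducing to letter names: F, Db, G, Bb. These stack in thirds as G–Bb–Db–F — a G half-diminished seventh chord.
With the seventh (F) in the bass, the chord is in third inversion (figured bass 4/2).

G half-diminished seventh, third inversion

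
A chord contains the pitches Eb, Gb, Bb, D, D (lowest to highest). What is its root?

Eb

Eb, Gb, Bb, D are the tones of an Eb minor-major seventh chord (Eb–Gb–Bb–D), making Eb the root.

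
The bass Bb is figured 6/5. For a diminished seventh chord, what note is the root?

The figures 6/5 mean the third of the chord is in the bass. If Bb is the third of a diminished seventh chord, the root is G (chord tones G–Bb–Db–Fb).

G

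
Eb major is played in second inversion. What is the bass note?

The fifth of Eb major (Eb–G–Bb) is Bb; that is the bass in second inversion.

Bb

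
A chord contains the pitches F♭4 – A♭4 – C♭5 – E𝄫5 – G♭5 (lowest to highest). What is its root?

Fb

Reordering Fb, Ab, Cb, Ebb, Gb into stacked thirds gives Fb–Ab–Cb–Ebb–Gb; the bottom of that stack, Fb, is the root.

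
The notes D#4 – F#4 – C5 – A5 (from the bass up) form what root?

Reordering D#, F#, C, A into stacked thirds gives D#–F#–A–C; the bottom of that stack, D#, is the root.

D#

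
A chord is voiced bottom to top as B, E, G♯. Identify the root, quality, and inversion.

Reducing to letter names: B, E, G#. These stack in thirds as E–G#–B — an E major triad.
B is the fifth of E major; fifth in the bass means second inversion (figured bass 6/4).

E major, second inversion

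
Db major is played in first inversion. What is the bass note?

F

Db major is Db–F–Ab. First inversion places the third in the bass: F.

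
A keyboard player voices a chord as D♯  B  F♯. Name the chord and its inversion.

The pitch classes D#, B, F# arrange in thirds as B–D#–F#: a B major triad.
With the third (D#) in the bass, the chord is in first inversion (figured bass 6).

B major, first inversion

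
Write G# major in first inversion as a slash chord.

G#M/B#

First inversion of G# major has the third (B#) in the bass. As a slash chord: G#M/B#.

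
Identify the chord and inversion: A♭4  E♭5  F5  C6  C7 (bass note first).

The distinct note names are Ab, Eb, F, C. Stacked in thirds they read F–Ab–C–Eb, which is a minor seventh chord on F.
Ab is the third of F minor seventh; third in the bass means first inversion (figured bass 6/5).

F minor seventh, first inversion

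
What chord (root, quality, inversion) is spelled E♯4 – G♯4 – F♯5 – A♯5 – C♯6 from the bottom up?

F# major ninth, third inversion

Reducing to letter names: E#, G#, F#, A#, C#. These stack in thirds as F#–A#–C#–E#–G# — an F# major ninth chord.
With the seventh (E#) in the bass, the chord is in third inversion.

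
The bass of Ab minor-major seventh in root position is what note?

Ab

The root of Ab minor-major seventh (Ab–Cb–Eb–G) is Ab; that is the bass in root position.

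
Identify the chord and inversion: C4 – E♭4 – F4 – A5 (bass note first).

F dominant seventh, second inversion

Reducing to letter names: C, Eb, F, A. These stack in thirds as F–A–C–Eb — an F dominant seventh chord.
The lowest note is C, the fifth of the chord, so this is second inversion (figured bass 4/3).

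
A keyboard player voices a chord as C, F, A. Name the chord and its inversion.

The distinct note names are C, F, A. Stacked in thirds they read F–A–C, which is a major triad on F.
With the fifth (C) in the bass, the chord is in second inversion (figured bass 6/4).

F major, second inversion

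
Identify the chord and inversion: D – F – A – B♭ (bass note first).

Bb major seventh, first inversion

The distinct note names are D, F, A, Bb. Stacked in thirds they read Bb–D–F–A, which is a major seventh chord on Bb.
The lowest note is D, the third of the chord, so this is first inversion (figured bass 6/5).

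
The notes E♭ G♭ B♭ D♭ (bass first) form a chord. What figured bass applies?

The notes Eb, Gb, Bb, Db stack in thirds as Eb–Gb–Bb–Db — an Eb minor seventh chord. The bass Eb is the root, so this is root position: figured 7.

7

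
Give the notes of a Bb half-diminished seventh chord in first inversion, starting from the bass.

Db, Fb, Ab, Bb

The chord tones are Bb–Db–Fb–Ab. With the third (Db) lowest for first inversion: Db, Fb, Ab, Bb.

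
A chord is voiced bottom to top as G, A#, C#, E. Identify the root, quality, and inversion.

The distinct note names are G, A#, C#, E. Stacked in thirds they read A#–C#–E–G, which is a diminished seventh chord on A#.
With the seventh (G) in the bass, the chord is in third inversion (figured bass 4/2).

A# diminished seventh, third inversion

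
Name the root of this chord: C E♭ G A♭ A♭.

The distinct letter names are C, Eb, G, Ab. Arranged as a stack of thirds they read Ab–C–Eb–G, so Ab is the root (an Ab major seventh chord).

Ab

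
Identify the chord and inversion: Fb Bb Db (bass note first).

The distinct note names are Fb, Bb, Db. Stacked in thirds they read Bb–Db–Fb, which is a diminished triad on Bb.
Fb is the fifth of Bb diminished; fifth in the bass means second inversion (figured bass 6/4).

Bb diminished, second inversion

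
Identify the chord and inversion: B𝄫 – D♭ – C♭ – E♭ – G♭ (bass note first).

The distinct note names are Bbb, Db, Cb, Eb, Gb. Stacked in thirds they read Cb–Eb–Gb–Bbb–Db, which is a dominant ninth chord on Cb.
The lowest note is Bbb, the seventh of the chord, so this is third inversion.

Cb dominant ninth, third inversion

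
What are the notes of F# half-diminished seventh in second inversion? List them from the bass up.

Spelling F# half-diminished seventh: F#–A–C–E. In second inversion the fifth is bass, giving C, E, F#, A from the bottom.

C, E, F#, A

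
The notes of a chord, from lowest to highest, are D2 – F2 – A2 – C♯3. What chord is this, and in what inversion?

The pitch classes D, F, A, C# arrange in thirds as D–F–A–C#: a D minor-major seventh chord.
With the root (D) in the bass, the chord is in root position (figured bass 7).

D minor-major seventh, root position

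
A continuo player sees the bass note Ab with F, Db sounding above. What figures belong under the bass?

6/4

The notes Ab, F, Db stack in thirds as Db–F–Ab — a Db major triad. The bass Ab is the fifth, so this is second inversion: figured 6/4.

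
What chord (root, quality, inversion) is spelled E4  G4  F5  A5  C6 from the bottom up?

The pitch classes E, G, F, A, C arrange in thirds as F–A–C–E–G: an F major ninth chord.
With the seventh (E) in the bass, the chord is in third inversion.

F major ninth, third inversion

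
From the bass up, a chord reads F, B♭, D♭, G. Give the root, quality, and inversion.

G half-diminished seventh, third inversion

Reducing to letter names: F, Bb, Db, G. These stack in thirds as G–Bb–Db–F — a G half-diminished seventh chord.
The lowest note is F, the seventh of the chord, so this is third inversion (figured bass 4/2).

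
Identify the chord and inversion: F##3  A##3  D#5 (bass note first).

D# augmented, first inversion

The distinct note names are F##, A##, D#. Stacked in thirds they read D#–F##–A##, which is an augmented triad on D#.
With the third (F##) in the bass, the chord is in first inversion (figured bass 6).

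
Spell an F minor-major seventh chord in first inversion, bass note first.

Spelling F minor-major seventh: F–Ab–C–E. In first inversion the third is bass, giving Ab, C, E, F from the bottom.

Ab, C, E, F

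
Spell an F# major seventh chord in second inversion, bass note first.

The chord tones are F#–A#–C#–E#. With the fifth (C#) lowest for second inversion: C#, E#, F#, A#.

C#, E#, F#, A#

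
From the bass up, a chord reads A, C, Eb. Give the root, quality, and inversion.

A diminished, root position

The pitch classes A, C, Eb arrange in thirds as A–C–Eb: an A diminished triad.
A is the root of A diminished; root in the bass means root position (figured bass 5/3).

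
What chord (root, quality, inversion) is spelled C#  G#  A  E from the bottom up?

A major seventh, first inversion

The distinct note names are C#, G#, A, E. Stacked in thirds they read A–C#–E–G#, which is a major seventh chord on A.
With the third (C#) in the bass, the chord is in first inversion (figured bass 6/5).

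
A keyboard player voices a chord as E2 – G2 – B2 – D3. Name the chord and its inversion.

E minor seventh, root position

The distinct note names are E, G, B, D. Stacked in thirds they read E–G–B–D, which is a minor seventh chord on E.
E is the root of E minor seventh; root in the bass means root position (figured bass 7).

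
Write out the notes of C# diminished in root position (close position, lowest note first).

C# diminished is C#–E–G. Root position puts the root (C#) in the bass, with the remaining tones above: C#, E, G.

C#, E, G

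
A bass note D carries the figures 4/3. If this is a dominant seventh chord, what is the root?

The figures 4/3 mean the fifth of the chord is in the bass. If D is the fifth of a dominant seventh chord, the root is G (chord tones G–B–D–F).

G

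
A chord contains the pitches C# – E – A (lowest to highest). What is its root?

Reordering C#, E, A into stacked thirds gives A–C#–E; the bottom of that stack, A, is the root.

A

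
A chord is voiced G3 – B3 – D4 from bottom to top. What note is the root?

G

G, B, D are the tones of a G major triad (G–B–D), making G the root.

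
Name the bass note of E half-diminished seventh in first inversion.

G

In first inversion the third is lowest. For E half-diminished seventh (E–G–Bb–D) that is G.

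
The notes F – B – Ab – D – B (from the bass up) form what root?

B

The distinct letter names are F, B, Ab, D. Arranged as a stack of thirds they read B–D–F–Ab, so B is the root (a B diminished seventh chord).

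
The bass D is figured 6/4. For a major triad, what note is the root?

The figures 6/4 mean the fifth of the chord is in the bass. If D is the fifth of a major triad, the root is G (chord tones G–B–D).

G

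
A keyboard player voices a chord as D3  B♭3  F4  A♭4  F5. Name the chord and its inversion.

Bb dominant seventh, first inversion

The distinct note names are D, Bb, F, Ab. Stacked in thirds they read Bb–D–F–Ab, which is a dominant seventh chord on Bb.
D is the third of Bb dominant seventh; third in the bass means first inversion (figured bass 6/5).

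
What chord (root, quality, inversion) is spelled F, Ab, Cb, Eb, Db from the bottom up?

The pitch classes F, Ab, Cb, Eb, Db arrange in thirds as Db–F–Ab–Cb–Eb: a Db dominant ninth chord.
The lowest note is F, the third of the chord, so this is first inversion.

Db dominant ninth, first inversion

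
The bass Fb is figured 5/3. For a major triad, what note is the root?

The figures 5/3 mean the root of the chord is in the bass. If Fb is the root of a major triad, the root is Fb (chord tones Fb–Ab–Cb).

Fb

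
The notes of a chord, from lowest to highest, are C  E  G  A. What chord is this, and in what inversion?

The pitch classes C, E, G, A arrange in thirds as A–C–E–G: an A minor seventh chord.
The lowest note is C, the third of the chord, so this is first inversion (figured bass 6/5).

A minor seventh, first inversion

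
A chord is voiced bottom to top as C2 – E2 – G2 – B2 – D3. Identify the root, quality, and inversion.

C major ninth, root position

The pitch classes C, E, G, B, D arrange in thirds as C–E–G–B–D: a C major ninth chord.
C is the root of C major ninth; root in the bass means root position.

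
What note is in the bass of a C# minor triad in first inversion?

E

C# minor is C#–E–G#. First inversion places the third in the bass: E.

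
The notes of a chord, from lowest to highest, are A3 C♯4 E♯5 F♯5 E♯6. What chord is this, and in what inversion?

F# minor-major seventh, first inversion

The pitch classes A, C#, E#, F# arrange in thirds as F#–A–C#–E#: an F# minor-major seventh chord.
A is the third of F# minor-major seventh; third in the bass means first inversion (figured bass 6/5).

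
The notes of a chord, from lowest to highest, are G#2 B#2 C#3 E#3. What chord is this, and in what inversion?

The pitch classes G#, B#, C#, E# arrange in thirds as C#–E#–G#–B#: a C# major seventh chord.
G# is the fifth of C# major seventh; fifth in the bass means second inversion (figured bass 4/3).

C# major seventh, second inversion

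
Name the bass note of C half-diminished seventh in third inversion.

Bb

In third inversion the seventh is lowest. For C half-diminished seventh (C–Eb–Gb–Bb) that is Bb.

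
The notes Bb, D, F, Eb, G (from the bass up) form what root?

Bb, D, F, Eb, G are the tones of an Eb major ninth chord (Eb–G–Bb–D–F), making Eb the root.

Eb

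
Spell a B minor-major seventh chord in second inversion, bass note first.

B minor-major seventh is B–D–F#–A#. Second inversion puts the fifth (F#) in the bass, with the remaining tones above: F#, A#, B, D.

F#, A#, B, D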